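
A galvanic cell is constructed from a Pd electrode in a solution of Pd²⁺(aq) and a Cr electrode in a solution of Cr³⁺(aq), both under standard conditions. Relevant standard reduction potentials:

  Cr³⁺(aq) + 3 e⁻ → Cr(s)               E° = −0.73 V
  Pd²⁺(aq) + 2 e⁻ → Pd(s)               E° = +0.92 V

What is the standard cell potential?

+1.65 V

The Pd²⁺/Pd couple has the higher E°, so Pd ion is reduced (cathode) and Cr is oxidized (anode).
E°cell = E°(cathode) − E°(anode) = +0.92 − (−0.73) = +1.65 V.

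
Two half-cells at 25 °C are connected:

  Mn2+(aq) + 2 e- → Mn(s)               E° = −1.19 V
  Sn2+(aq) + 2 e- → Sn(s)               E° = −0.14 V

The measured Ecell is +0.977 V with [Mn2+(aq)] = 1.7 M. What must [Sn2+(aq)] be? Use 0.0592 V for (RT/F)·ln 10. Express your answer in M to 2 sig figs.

With Sn²⁺/Sn at the cathode and Mn²⁺/Mn at the anode, E°cell = −0.14 − (−1.19) = +1.05 V (n = 2).
Rearranging E = E° − (0.0592/n)·log Q gives log Q = 2(+1.05 − (+0.977))/0.0592 = 2.466.
For Sn2+(aq) + Mn(s) → Sn(s) + Mn2+(aq), the reaction quotient is Q = [Mn2+(aq)] / [Sn2+(aq)].
Substituting the known concentrations and solving, log [Sn2+(aq)] = −2.236 and [Sn2+(aq)] = 0.0058 M.

0.0058 M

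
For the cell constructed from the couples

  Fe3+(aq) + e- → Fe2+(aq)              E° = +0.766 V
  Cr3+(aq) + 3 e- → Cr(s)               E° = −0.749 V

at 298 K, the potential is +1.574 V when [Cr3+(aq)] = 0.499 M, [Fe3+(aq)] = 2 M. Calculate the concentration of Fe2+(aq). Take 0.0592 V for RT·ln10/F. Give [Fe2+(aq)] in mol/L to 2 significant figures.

The Fe³⁺/Fe²⁺ couple has the larger reduction potential, so it is the cathode: E°cell = +0.766 − (−0.749) = +1.515 V and n = 3.
Rearranging E = E° − (0.0592/n)·log Q gives log Q = 3(+1.515 − (+1.574))/0.0592 = −2.990.
For 3 Fe3+(aq) + Cr(s) → 3 Fe2+(aq) + Cr3+(aq), the reaction quotient is Q = ([Fe2+(aq)]^3·[Cr3+(aq)]) / [Fe3+(aq)]^3.
Isolating [Fe2+(aq)] in Q = 10^{−2.990} yields log [Fe2+(aq)] = −0.595, i.e. 0.25 M.

0.25 M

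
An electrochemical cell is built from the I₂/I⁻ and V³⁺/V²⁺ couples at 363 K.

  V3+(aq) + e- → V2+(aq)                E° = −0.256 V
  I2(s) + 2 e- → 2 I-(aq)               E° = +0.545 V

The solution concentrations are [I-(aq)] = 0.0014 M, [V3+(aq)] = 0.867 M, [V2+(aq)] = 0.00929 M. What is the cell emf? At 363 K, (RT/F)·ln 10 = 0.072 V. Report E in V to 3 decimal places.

+0.865 V

The I₂/I⁻ couple has the more positive E°, so it is the cathode; V³⁺/V²⁺ is the anode.
E°cell = E°cat − E°an = +0.545 − (−0.256) = +0.801 V; n = 2.
For the overall reaction I2(s) + 2 V2+(aq) → 2 I-(aq) + 2 V3+(aq), Q = ([I-(aq)]^2·[V3+(aq)]^2) / [V2+(aq)]^2 = 0.0171, giving log Q = −1.768.
By the Nernst equation, E = +0.801 − (0.072/2)·(−1.768) = +0.865 V.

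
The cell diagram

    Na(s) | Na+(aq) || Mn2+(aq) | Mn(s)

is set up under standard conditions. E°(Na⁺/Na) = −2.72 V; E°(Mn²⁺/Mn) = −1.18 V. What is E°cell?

By convention the left-hand electrode in cell notation is the anode (oxidation) and the right-hand electrode is the cathode (reduction).
E°cell = E°(right) − E°(left) = −1.18 − (−2.72) = +1.54 V.

+1.54 V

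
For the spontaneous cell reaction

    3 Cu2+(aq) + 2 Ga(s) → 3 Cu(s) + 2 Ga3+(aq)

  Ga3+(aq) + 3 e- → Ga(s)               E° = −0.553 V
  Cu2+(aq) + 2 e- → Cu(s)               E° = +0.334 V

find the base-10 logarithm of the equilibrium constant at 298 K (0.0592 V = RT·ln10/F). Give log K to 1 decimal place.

The Cu²⁺/Cu couple is reduced (cathode); E°cell = +0.334 − (−0.553) = +0.887 V with n = 6.
At equilibrium E = 0, so log K = nE°cell / 0.0592 = (6)(+0.887) / 0.0592 = 89.9.

log K = 89.9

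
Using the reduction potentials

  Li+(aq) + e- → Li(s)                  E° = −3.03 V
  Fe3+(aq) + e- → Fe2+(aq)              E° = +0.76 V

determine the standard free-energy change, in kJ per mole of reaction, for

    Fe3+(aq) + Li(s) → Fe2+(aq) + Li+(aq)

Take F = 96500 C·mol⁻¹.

−366 kJ/mol

In the reaction as written Fe3+(aq) is reduced, so the Fe³⁺/Fe²⁺ couple is the cathode and Li⁺/Li is the anode.
E°cell = +0.76 − (−3.03) = +3.79 V; balancing electrons gives n = 1.
ΔG° = −nFE°cell = −(1)(96500)(+3.79) J/mol = −366 kJ/mol.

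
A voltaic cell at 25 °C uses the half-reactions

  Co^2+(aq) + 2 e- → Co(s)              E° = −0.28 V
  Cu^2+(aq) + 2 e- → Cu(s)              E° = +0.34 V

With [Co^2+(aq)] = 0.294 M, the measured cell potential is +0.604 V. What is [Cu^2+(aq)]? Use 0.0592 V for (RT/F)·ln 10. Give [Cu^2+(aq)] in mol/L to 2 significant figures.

With Cu²⁺/Cu at the cathode and Co²⁺/Co at the anode, E°cell = +0.34 − (−0.28) = +0.62 V (n = 2).
From the Nernst equation, log Q = n(E° − E)/0.0592 = 2·(+0.62 − (+0.604))/0.0592 = 0.541.
The balanced reaction is Cu^2+(aq) + Co(s) → Cu(s) + Co^2+(aq), so Q = [Co^2+(aq)] / [Cu^2+(aq)].
Solving for the unknown gives log [Cu^2+(aq)] = −1.073, so [Cu^2+(aq)] ≈ 0.085 M.

0.085 M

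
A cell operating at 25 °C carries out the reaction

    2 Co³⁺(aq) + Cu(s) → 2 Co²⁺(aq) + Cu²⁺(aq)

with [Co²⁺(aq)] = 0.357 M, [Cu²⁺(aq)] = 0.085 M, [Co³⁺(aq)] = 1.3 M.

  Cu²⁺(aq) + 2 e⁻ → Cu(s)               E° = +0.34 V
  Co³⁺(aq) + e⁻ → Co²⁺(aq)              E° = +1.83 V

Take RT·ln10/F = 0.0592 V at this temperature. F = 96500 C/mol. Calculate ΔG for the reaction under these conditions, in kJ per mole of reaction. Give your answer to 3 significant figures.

With Co³⁺/Co²⁺ reduced at the cathode, E°cell = +1.83 − (+0.34) = +1.49 V and n = 2.
The reaction quotient is ([Co²⁺(aq)]^2·[Cu²⁺(aq)]) / [Co³⁺(aq)]^2 = 0.00641; by Nernst, E = +1.49 − (0.0592/2)(−2.193) = +1.5549 V.
Then ΔG = −nFE = −2 × 96500 × +1.5549 J/mol = −300 kJ/mol.

−300 kJ/mol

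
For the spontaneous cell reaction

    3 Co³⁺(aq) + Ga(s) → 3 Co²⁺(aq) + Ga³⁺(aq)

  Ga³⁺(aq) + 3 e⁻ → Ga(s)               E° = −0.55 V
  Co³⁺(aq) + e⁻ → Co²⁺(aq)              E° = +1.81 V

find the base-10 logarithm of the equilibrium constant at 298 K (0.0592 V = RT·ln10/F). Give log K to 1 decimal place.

log K = 119.6

The Co³⁺/Co²⁺ couple is reduced (cathode); E°cell = +1.81 − (−0.55) = +2.36 V with n = 3.
At equilibrium E = 0, so log K = nE°cell / 0.0592 = (3)(+2.36) / 0.0592 = 119.6.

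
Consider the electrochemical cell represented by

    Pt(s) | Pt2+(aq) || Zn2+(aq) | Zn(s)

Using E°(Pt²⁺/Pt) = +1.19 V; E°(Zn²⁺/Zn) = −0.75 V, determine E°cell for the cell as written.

By convention the left-hand electrode in cell notation is the anode (oxidation) and the right-hand electrode is the cathode (reduction).
E°cell = E°(right) − E°(left) = −0.75 − (+1.19) = −1.94 V.
The negative sign shows that, as written, the cell would require an external voltage to drive the reaction.

−1.94 V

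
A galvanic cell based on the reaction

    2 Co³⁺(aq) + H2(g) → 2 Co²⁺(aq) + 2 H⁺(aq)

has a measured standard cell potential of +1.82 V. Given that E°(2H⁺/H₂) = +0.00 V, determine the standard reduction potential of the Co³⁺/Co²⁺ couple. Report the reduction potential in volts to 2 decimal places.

In the reaction as written the Co³⁺/Co²⁺ couple is reduced (cathode) and 2H⁺/H₂ is oxidized (anode), so E°cell = E°(Co³⁺/Co²⁺) − E°(2H⁺/H₂).
E°(Co³⁺/Co²⁺) = E°cell + E°(anode) = +1.82 + (+0.00) = +1.82 V.

+1.82 V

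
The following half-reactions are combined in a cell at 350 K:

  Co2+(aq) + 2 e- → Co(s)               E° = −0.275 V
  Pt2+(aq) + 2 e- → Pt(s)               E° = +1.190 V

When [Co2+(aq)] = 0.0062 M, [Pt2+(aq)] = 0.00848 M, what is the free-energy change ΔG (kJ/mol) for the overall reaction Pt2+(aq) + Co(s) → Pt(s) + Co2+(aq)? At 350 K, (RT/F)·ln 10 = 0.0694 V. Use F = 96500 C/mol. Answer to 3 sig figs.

−284 kJ/mol

The standard cell potential is +1.190 − (−0.275) = +1.465 V, with n = 2 electrons in the balanced equation.
The reaction quotient is [Co2+(aq)] / [Pt2+(aq)] = 0.731; by Nernst, E = +1.465 − (0.0694/2)(−0.136) = +1.4697 V.
ΔG = −nFE = −(2)(96500)(+1.4697) J/mol = −284 kJ/mol.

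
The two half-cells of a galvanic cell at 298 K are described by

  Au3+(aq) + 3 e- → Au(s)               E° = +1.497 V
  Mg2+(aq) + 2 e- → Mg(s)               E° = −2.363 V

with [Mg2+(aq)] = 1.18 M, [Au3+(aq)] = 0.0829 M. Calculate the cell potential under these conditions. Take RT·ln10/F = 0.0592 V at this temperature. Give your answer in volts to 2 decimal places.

The Au³⁺/Au couple has the more positive E°, so it is the cathode; Mg²⁺/Mg is the anode.
E°cell = +1.497 − (−2.363) = +3.860 V, with n = 6 electrons transferred.
The balanced reaction is 2 Au3+(aq) + 3 Mg(s) → 2 Au(s) + 3 Mg2+(aq), so Q = [Mg2+(aq)]^3 / [Au3+(aq)]^2 = 239 and log Q = 2.379.
E = E° − (0.0592/n)·log Q = +3.860 − (0.0592/6)(2.379) = +3.84 V.

+3.84 V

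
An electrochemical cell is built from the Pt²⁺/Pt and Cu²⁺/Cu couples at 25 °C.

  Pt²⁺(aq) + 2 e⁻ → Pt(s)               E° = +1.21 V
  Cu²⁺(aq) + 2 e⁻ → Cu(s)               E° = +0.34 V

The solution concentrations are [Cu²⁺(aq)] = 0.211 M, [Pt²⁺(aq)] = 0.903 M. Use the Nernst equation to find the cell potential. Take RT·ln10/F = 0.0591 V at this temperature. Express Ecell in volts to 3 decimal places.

+0.889 V

The Pt²⁺/Pt couple has the more positive E°, so it is the cathode; Cu²⁺/Cu is the anode.
E°cell = +1.21 − (+0.34) = +0.87 V, with n = 2 electrons transferred.
The balanced reaction is Pt²⁺(aq) + Cu(s) → Pt(s) + Cu²⁺(aq), so Q = [Cu²⁺(aq)] / [Pt²⁺(aq)] = 0.234 and log Q = −0.631.
E = E° − (0.0591/n)·log Q = +0.87 − (0.0591/2)(−0.631) = +0.889 V.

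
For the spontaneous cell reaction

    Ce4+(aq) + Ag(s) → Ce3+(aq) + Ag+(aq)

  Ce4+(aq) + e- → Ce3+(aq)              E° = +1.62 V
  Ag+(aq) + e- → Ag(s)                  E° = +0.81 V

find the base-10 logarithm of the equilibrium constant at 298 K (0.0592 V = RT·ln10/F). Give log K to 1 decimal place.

log K = 13.7

The Ce⁴⁺/Ce³⁺ couple is reduced (cathode); E°cell = +1.62 − (+0.81) = +0.81 V with n = 1.
At equilibrium E = 0, so log K = nE°cell / 0.0592 = (1)(+0.81) / 0.0592 = 13.7.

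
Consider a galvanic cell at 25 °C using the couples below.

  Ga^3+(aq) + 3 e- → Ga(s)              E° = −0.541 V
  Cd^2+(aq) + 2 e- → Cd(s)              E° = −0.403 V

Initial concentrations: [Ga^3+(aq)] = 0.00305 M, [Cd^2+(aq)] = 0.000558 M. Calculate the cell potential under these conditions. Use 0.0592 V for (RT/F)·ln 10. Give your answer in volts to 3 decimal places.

+0.091 V

The Cd²⁺/Cd couple has the more positive E°, so it is the cathode; Ga³⁺/Ga is the anode.
E°cell = E°cat − E°an = −0.403 − (−0.541) = +0.138 V; n = 6.
For the overall reaction 3 Cd^2+(aq) + 2 Ga(s) → 3 Cd(s) + 2 Ga^3+(aq), Q = [Ga^3+(aq)]^2 / [Cd^2+(aq)]^3 = 5.35×10^4, giving log Q = 4.729.
By the Nernst equation, E = +0.138 − (0.0592/6)·(4.729) = +0.091 V.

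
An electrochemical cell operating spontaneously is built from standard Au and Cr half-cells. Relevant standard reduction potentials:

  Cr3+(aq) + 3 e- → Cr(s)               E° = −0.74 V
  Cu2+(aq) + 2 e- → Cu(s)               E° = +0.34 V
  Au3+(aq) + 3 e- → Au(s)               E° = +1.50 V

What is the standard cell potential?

+2.24 V

Of the two couples in this cell, the one with the more positive reduction potential is reduced at the cathode: here that is Au³⁺/Au (+1.50 V); Cr³⁺/Cr (−0.74 V) is the anode.
E°cell = E°(cathode) − E°(anode) = +1.50 − (−0.74) = +2.24 V.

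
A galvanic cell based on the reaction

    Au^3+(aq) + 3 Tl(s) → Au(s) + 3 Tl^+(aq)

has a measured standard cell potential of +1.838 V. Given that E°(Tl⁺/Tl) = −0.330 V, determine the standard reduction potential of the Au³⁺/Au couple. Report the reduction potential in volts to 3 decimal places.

In the reaction as written the Au³⁺/Au couple is reduced (cathode) and Tl⁺/Tl is oxidized (anode), so E°cell = E°(Au³⁺/Au) − E°(Tl⁺/Tl).
E°(Au³⁺/Au) = E°cell + E°(anode) = +1.838 + (−0.330) = +1.508 V.

+1.508 V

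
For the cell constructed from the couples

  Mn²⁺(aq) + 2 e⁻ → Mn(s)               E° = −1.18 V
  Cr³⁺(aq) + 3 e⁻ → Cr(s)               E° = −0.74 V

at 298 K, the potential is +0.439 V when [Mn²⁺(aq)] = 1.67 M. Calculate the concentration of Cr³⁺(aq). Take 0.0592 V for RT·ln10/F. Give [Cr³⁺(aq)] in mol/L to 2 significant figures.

With Cr³⁺/Cr at the cathode and Mn²⁺/Mn at the anode, E°cell = −0.74 − (−1.18) = +0.44 V (n = 6).
Since E = E° − (0.0592/n)·log Q, log Q = n(E° − E)/0.0592 = 0.101.
For 2 Cr³⁺(aq) + 3 Mn(s) → 2 Cr(s) + 3 Mn²⁺(aq), the reaction quotient is Q = [Mn²⁺(aq)]^3 / [Cr³⁺(aq)]^2.
Substituting the known concentrations and solving, log [Cr³⁺(aq)] = 0.284 and [Cr³⁺(aq)] = 1.9 M.

1.9 M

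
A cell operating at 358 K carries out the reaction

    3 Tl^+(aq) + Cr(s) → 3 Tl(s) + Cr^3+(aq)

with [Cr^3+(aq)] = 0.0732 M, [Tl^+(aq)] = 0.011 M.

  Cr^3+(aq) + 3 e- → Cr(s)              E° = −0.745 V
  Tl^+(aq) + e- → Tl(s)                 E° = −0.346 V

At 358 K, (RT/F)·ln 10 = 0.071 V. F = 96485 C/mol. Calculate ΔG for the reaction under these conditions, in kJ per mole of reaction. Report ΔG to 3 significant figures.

−83.0 kJ/mol

E°cell = −0.346 − (−0.745) = +0.399 V; the balanced reaction transfers n = 3 electrons.
Q = [Cr^3+(aq)] / [Tl^+(aq)]^3 = 5.5×10^4, so log Q = 4.740 and E = +0.399 − (0.071/3)(4.740) = +0.2868 V.
ΔG = −nFE = −(3)(96485)(+0.2868) J/mol = −83.0 kJ/mol.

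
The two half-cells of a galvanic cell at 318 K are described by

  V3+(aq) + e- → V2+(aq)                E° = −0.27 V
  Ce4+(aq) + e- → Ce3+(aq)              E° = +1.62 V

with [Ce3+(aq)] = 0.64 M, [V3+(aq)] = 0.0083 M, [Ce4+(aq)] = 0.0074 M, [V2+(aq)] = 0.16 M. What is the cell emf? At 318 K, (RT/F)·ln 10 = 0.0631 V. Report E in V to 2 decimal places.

Ce⁴⁺/Ce³⁺ is reduced (cathode, E° = +1.62 V) and V³⁺/V²⁺ is oxidized (anode).
E°cell = E°cat − E°an = +1.62 − (−0.27) = +1.89 V; n = 1.
Balancing gives Ce4+(aq) + V2+(aq) → Ce3+(aq) + V3+(aq); hence Q = ([Ce3+(aq)]·[V3+(aq)]) / ([Ce4+(aq)]·[V2+(aq)]) = 4.49 (log Q = 0.652).
By the Nernst equation, E = +1.89 − (0.0631/1)·(0.652) = +1.85 V.

+1.85 V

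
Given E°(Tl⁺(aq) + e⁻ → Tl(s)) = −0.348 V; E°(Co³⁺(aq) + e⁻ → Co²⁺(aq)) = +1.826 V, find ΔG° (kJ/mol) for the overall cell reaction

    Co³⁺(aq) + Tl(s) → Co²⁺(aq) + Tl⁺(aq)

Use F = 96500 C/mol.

−210 kJ/mol

In the reaction as written Co³⁺(aq) is reduced, so the Co³⁺/Co²⁺ couple is the cathode and Tl⁺/Tl is the anode.
E°cell = +1.826 − (−0.348) = +2.174 V; balancing electrons gives n = 1.
ΔG° = −nFE°cell = −(1)(96500)(+2.174) J/mol = −210 kJ/mol.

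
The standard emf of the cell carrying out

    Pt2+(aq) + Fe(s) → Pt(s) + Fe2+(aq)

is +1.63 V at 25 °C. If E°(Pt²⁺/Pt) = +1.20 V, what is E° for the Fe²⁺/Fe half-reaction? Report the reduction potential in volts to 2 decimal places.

In the reaction as written the Pt²⁺/Pt couple is reduced (cathode) and Fe²⁺/Fe is oxidized (anode), so E°cell = E°(Pt²⁺/Pt) − E°(Fe²⁺/Fe).
E°(Fe²⁺/Fe) = E°(cathode) − E°cell = +1.20 − (+1.63) = −0.43 V.

−0.43 V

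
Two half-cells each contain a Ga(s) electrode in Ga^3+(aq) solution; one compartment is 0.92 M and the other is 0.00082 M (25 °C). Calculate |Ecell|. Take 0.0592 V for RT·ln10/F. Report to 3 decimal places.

0.060 V

For a concentration cell E°cell = 0, since both electrodes use the same couple.
The compartment with the higher Ga^3+(aq) concentration (0.92 M) acts as the cathode; ions are reduced there and produced at the dilute (0.00082 M) anode.
With n = 3, Ecell = −(0.0592/3)·log([dilute]/[conc]) = −(0.0592/3)·log(0.00082/0.92) = +0.060 V.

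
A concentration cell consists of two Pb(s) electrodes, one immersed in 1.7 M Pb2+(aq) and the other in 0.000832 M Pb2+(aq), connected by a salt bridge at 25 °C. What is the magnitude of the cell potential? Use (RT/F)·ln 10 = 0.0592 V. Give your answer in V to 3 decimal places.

0.098 V

For a concentration cell E°cell = 0, since both electrodes use the same couple.
The compartment with the higher Pb2+(aq) concentration (1.7 M) acts as the cathode; ions are reduced there and produced at the dilute (0.000832 M) anode.
With n = 2, Ecell = −(0.0592/2)·log([dilute]/[conc]) = −(0.0592/2)·log(0.000832/1.7) = +0.098 V.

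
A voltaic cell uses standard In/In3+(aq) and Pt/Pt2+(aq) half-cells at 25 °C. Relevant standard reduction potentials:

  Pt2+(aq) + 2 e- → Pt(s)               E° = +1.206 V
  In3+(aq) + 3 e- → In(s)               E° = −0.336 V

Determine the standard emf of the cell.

Of the two couples in this cell, the one with the more positive reduction potential is reduced at the cathode: here that is Pt²⁺/Pt (+1.206 V); In³⁺/In (−0.336 V) is the anode.
E°cell = E°(cathode) − E°(anode) = +1.206 − (−0.336) = +1.542 V.

+1.542 V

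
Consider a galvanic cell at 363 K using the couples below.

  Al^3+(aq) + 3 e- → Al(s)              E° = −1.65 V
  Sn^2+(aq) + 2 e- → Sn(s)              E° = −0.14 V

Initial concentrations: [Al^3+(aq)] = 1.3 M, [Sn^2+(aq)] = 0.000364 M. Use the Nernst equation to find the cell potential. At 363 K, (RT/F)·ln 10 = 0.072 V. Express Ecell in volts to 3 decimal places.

+1.383 V

The Sn²⁺/Sn couple has the more positive E°, so it is the cathode; Al³⁺/Al is the anode.
E°cell = −0.14 − (−1.65) = +1.51 V, with n = 6 electrons transferred.
For the overall reaction 3 Sn^2+(aq) + 2 Al(s) → 3 Sn(s) + 2 Al^3+(aq), Q = [Al^3+(aq)]^2 / [Sn^2+(aq)]^3 = 3.5×10^10, giving log Q = 10.545.
E = E° − (0.072/n)·log Q = +1.51 − (0.072/6)(10.545) = +1.383 V.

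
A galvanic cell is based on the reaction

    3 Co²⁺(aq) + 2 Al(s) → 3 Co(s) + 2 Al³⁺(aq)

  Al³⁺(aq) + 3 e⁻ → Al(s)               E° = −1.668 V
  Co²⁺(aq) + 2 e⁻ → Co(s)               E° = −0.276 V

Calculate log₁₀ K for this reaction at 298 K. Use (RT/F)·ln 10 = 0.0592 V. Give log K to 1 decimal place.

log K = 141.1

The Co²⁺/Co couple is reduced (cathode); E°cell = −0.276 − (−1.668) = +1.392 V with n = 6.
At equilibrium E = 0, so log K = nE°cell / 0.0592 = (6)(+1.392) / 0.0592 = 141.1.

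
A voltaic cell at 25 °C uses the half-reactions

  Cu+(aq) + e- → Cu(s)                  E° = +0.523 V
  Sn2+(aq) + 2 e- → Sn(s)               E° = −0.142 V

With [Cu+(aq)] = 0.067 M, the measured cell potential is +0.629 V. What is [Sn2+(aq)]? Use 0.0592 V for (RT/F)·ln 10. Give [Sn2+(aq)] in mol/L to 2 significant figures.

Cu⁺/Cu is the cathode (higher E°); E°cell = +0.523 − (−0.142) = +0.665 V with n = 2.
Rearranging E = E° − (0.0592/n)·log Q gives log Q = 2(+0.665 − (+0.629))/0.0592 = 1.216.
Balancing electrons gives 2 Cu+(aq) + Sn(s) → 2 Cu(s) + Sn2+(aq); thus Q = [Sn2+(aq)] / [Cu+(aq)]^2.
Solving for the unknown gives log [Sn2+(aq)] = −1.132, so [Sn2+(aq)] ≈ 0.074 M.

0.074 M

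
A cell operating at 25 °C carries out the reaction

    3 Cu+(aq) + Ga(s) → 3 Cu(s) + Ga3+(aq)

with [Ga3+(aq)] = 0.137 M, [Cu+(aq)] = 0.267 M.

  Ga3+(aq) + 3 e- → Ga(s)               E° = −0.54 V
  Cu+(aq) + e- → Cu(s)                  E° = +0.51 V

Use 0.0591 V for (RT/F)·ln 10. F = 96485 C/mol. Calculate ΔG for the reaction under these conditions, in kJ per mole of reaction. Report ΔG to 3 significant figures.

−299 kJ/mol

The standard cell potential is +0.51 − (−0.54) = +1.05 V, with n = 3 electrons in the balanced equation.
Here Q = [Ga3+(aq)] / [Cu+(aq)]^3 = 7.2 (log Q = 0.857), giving E = +1.05 − (0.0591/3)·(0.857) = +1.0331 V.
Finally ΔG = −nFE = −(3)(96485 C/mol)(+1.0331 V) = −299 kJ/mol.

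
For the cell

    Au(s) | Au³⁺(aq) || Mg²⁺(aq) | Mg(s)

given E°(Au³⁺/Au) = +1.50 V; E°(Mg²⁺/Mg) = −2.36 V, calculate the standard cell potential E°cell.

−3.86 V

By convention the left-hand electrode in cell notation is the anode (oxidation) and the right-hand electrode is the cathode (reduction).
E°cell = E°(right) − E°(left) = −2.36 − (+1.50) = −3.86 V.
The negative sign shows that, as written, the cell would require an external voltage to drive the reaction.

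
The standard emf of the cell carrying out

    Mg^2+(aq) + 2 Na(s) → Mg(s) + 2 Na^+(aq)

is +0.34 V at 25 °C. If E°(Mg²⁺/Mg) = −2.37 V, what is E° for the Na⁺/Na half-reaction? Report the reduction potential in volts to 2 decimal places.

In the reaction as written the Mg²⁺/Mg couple is reduced (cathode) and Na⁺/Na is oxidized (anode), so E°cell = E°(Mg²⁺/Mg) − E°(Na⁺/Na).
E°(Na⁺/Na) = E°(cathode) − E°cell = −2.37 − (+0.34) = −2.71 V.

−2.71 V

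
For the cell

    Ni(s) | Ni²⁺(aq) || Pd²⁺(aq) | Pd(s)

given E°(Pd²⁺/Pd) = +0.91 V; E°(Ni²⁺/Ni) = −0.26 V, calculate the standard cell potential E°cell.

+1.17 V

By convention the left-hand electrode in cell notation is the anode (oxidation) and the right-hand electrode is the cathode (reduction).
E°cell = E°(right) − E°(left) = +0.91 − (−0.26) = +1.17 V.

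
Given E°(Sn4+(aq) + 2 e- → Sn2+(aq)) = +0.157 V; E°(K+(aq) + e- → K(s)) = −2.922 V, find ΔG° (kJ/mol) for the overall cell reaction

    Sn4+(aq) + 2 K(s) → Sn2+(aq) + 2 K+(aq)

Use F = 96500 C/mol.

−594 kJ/mol

In the reaction as written Sn4+(aq) is reduced, so the Sn⁴⁺/Sn²⁺ couple is the cathode and K⁺/K is the anode.
E°cell = +0.157 − (−2.922) = +3.079 V; balancing electrons gives n = 2.
ΔG° = −nFE°cell = −(2)(96500)(+3.079) J/mol = −594 kJ/mol.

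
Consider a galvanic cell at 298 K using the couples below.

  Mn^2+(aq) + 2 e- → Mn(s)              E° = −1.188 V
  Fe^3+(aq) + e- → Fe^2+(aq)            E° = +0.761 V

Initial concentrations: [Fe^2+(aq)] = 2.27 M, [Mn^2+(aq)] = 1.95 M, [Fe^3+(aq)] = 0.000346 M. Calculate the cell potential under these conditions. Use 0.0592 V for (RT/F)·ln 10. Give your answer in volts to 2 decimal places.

+1.71 V

Since E°(Fe³⁺/Fe²⁺) > E°(Mn²⁺/Mn), Fe³⁺/Fe²⁺ serves as the cathode.
E°cell = +0.761 − (−1.188) = +1.949 V, with n = 2 electrons transferred.
For the overall reaction 2 Fe^3+(aq) + Mn(s) → 2 Fe^2+(aq) + Mn^2+(aq), Q = ([Fe^2+(aq)]^2·[Mn^2+(aq)]) / [Fe^3+(aq)]^2 = 8.39×10^7, giving log Q = 7.924.
E = E° − (0.0592/n)·log Q = +1.949 − (0.0592/2)(7.924) = +1.71 V.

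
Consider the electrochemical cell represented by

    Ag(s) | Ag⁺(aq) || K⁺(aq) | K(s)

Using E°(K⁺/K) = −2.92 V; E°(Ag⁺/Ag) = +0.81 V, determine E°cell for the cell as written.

−3.73 V

By convention the left-hand electrode in cell notation is the anode (oxidation) and the right-hand electrode is the cathode (reduction).
E°cell = E°(right) − E°(left) = −2.92 − (+0.81) = −3.73 V.
The negative sign shows that, as written, the cell would require an external voltage to drive the reaction.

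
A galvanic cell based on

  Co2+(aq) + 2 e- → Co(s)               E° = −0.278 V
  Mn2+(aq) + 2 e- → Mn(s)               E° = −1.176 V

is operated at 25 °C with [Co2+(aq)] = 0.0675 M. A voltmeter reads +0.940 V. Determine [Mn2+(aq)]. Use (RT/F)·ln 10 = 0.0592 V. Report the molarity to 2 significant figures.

Co²⁺/Co is the cathode (higher E°); E°cell = −0.278 − (−1.176) = +0.898 V with n = 2.
Rearranging E = E° − (0.0592/n)·log Q gives log Q = 2(+0.898 − (+0.940))/0.0592 = −1.419.
Balancing electrons gives Co2+(aq) + Mn(s) → Co(s) + Mn2+(aq); thus Q = [Mn2+(aq)] / [Co2+(aq)].
Substituting the known concentrations and solving, log [Mn2+(aq)] = −2.590 and [Mn2+(aq)] = 0.0026 M.

0.0026 M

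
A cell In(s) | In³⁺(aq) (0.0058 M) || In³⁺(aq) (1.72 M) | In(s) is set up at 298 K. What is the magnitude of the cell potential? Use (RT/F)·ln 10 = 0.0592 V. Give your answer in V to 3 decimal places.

For a concentration cell E°cell = 0, since both electrodes use the same couple.
The compartment with the higher In³⁺(aq) concentration (1.72 M) acts as the cathode; ions are reduced there and produced at the dilute (0.0058 M) anode.
With n = 3, Ecell = −(0.0592/3)·log([dilute]/[conc]) = −(0.0592/3)·log(0.0058/1.72) = +0.049 V.

0.049 V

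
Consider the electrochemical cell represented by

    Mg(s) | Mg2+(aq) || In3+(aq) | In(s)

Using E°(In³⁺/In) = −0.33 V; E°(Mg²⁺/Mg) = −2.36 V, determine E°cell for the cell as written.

+2.03 V

By convention the left-hand electrode in cell notation is the anode (oxidation) and the right-hand electrode is the cathode (reduction).
E°cell = E°(right) − E°(left) = −0.33 − (−2.36) = +2.03 V.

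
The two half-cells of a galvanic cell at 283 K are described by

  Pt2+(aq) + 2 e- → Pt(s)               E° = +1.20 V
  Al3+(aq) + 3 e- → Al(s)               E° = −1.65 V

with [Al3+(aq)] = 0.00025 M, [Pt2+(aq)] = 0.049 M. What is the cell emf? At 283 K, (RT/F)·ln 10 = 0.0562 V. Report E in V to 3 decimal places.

The Pt²⁺/Pt couple has the more positive E°, so it is the cathode; Al³⁺/Al is the anode.
E°cell = +1.20 − (−1.65) = +2.85 V, with n = 6 electrons transferred.
For the overall reaction 3 Pt2+(aq) + 2 Al(s) → 3 Pt(s) + 2 Al3+(aq), Q = [Al3+(aq)]^2 / [Pt2+(aq)]^3 = 0.000531, giving log Q = −3.275.
E = E° − (0.0562/n)·log Q = +2.85 − (0.0562/6)(−3.275) = +2.881 V.

+2.881 V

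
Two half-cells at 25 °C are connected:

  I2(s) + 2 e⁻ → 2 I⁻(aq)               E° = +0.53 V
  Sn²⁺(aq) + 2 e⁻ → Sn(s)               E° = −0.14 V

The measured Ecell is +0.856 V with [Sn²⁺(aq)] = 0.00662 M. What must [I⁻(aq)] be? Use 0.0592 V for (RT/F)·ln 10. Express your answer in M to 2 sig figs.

With I₂/I⁻ at the cathode and Sn²⁺/Sn at the anode, E°cell = +0.53 − (−0.14) = +0.67 V (n = 2).
From the Nernst equation, log Q = n(E° − E)/0.0592 = 2·(+0.67 − (+0.856))/0.0592 = −6.284.
Balancing electrons gives I2(s) + Sn(s) → 2 I⁻(aq) + Sn²⁺(aq); thus Q = [I⁻(aq)]^2·[Sn²⁺(aq)].
Solving for the unknown gives log [I⁻(aq)] = −2.052, so [I⁻(aq)] ≈ 0.0089 M.

0.0089 M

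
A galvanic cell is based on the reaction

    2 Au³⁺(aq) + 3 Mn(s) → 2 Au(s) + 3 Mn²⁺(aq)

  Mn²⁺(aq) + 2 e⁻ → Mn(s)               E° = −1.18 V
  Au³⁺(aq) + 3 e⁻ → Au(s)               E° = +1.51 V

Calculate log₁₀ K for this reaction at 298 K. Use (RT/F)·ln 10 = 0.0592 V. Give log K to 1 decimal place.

log K = 272.6

The Au³⁺/Au couple is reduced (cathode); E°cell = +1.51 − (−1.18) = +2.69 V with n = 6.
At equilibrium E = 0, so log K = nE°cell / 0.0592 = (6)(+2.69) / 0.0592 = 272.6.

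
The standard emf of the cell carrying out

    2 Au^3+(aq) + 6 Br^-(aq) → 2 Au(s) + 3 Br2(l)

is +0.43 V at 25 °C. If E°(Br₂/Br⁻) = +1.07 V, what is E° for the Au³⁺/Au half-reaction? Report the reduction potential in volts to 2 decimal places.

+1.50 V

In the reaction as written the Au³⁺/Au couple is reduced (cathode) and Br₂/Br⁻ is oxidized (anode), so E°cell = E°(Au³⁺/Au) − E°(Br₂/Br⁻).
E°(Au³⁺/Au) = E°cell + E°(anode) = +0.43 + (+1.07) = +1.50 V.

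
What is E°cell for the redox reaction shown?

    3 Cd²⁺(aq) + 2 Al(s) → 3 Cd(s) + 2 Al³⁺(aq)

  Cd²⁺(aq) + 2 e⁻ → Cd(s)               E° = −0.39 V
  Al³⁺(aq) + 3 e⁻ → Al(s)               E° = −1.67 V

+1.28 V

In the reaction as written, Cd²⁺(aq) is reduced (cathode) and Al³⁺(aq) is produced by oxidation at the anode.
E°cell = E°(cathode) − E°(anode) = −0.39 − (−1.67) = +1.28 V.
The positive value indicates the reaction is spontaneous as written.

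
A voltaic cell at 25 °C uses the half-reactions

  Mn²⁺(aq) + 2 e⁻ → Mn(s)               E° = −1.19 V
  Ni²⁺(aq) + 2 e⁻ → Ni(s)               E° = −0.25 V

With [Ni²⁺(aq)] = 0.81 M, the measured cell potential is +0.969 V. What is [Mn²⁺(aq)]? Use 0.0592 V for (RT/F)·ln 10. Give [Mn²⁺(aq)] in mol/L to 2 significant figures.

0.085 M

The Ni²⁺/Ni couple has the larger reduction potential, so it is the cathode: E°cell = −0.25 − (−1.19) = +0.94 V and n = 2.
From the Nernst equation, log Q = n(E° − E)/0.0592 = 2·(+0.94 − (+0.969))/0.0592 = −0.980.
The balanced reaction is Ni²⁺(aq) + Mn(s) → Ni(s) + Mn²⁺(aq), so Q = [Mn²⁺(aq)] / [Ni²⁺(aq)].
Isolating [Mn²⁺(aq)] in Q = 10^{−0.980} yields log [Mn²⁺(aq)] = −1.072, i.e. 0.085 M.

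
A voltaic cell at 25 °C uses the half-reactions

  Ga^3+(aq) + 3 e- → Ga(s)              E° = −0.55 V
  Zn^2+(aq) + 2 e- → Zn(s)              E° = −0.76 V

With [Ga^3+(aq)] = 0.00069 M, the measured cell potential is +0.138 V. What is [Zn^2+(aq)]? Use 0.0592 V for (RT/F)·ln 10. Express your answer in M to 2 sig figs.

2.1 M

Ga³⁺/Ga is the cathode (higher E°); E°cell = −0.55 − (−0.76) = +0.21 V with n = 6.
Rearranging E = E° − (0.0592/n)·log Q gives log Q = 6(+0.21 − (+0.138))/0.0592 = 7.297.
The balanced reaction is 2 Ga^3+(aq) + 3 Zn(s) → 2 Ga(s) + 3 Zn^2+(aq), so Q = [Zn^2+(aq)]^3 / [Ga^3+(aq)]^2.
Substituting the known concentrations and solving, log [Zn^2+(aq)] = 0.325 and [Zn^2+(aq)] = 2.1 M.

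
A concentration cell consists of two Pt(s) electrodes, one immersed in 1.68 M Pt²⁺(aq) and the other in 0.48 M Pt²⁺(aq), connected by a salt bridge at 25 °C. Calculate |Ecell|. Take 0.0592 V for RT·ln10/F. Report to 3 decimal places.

0.016 V

For a concentration cell E°cell = 0, since both electrodes use the same couple.
The compartment with the higher Pt²⁺(aq) concentration (1.68 M) acts as the cathode; ions are reduced there and produced at the dilute (0.48 M) anode.
With n = 2, Ecell = −(0.0592/2)·log([dilute]/[conc]) = −(0.0592/2)·log(0.48/1.68) = +0.016 V.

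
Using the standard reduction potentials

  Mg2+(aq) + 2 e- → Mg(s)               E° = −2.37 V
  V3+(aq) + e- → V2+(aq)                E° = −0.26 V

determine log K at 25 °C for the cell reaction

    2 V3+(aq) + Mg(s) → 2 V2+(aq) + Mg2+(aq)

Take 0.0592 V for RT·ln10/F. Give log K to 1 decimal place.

log K = 71.3

The V³⁺/V²⁺ couple is reduced (cathode); E°cell = −0.26 − (−2.37) = +2.11 V with n = 2.
At equilibrium E = 0, so log K = nE°cell / 0.0592 = (2)(+2.11) / 0.0592 = 71.3.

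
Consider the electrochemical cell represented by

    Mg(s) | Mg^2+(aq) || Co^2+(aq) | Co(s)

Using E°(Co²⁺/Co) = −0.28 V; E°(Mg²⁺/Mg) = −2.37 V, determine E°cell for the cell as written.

+2.09 V

By convention the left-hand electrode in cell notation is the anode (oxidation) and the right-hand electrode is the cathode (reduction).
E°cell = E°(right) − E°(left) = −0.28 − (−2.37) = +2.09 V.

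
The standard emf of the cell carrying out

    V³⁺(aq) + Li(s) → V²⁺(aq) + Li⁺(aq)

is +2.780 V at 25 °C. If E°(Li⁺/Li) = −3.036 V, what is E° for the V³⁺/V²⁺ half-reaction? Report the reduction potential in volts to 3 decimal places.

In the reaction as written the V³⁺/V²⁺ couple is reduced (cathode) and Li⁺/Li is oxidized (anode), so E°cell = E°(V³⁺/V²⁺) − E°(Li⁺/Li).
E°(V³⁺/V²⁺) = E°cell + E°(anode) = +2.780 + (−3.036) = −0.256 V.

−0.256 V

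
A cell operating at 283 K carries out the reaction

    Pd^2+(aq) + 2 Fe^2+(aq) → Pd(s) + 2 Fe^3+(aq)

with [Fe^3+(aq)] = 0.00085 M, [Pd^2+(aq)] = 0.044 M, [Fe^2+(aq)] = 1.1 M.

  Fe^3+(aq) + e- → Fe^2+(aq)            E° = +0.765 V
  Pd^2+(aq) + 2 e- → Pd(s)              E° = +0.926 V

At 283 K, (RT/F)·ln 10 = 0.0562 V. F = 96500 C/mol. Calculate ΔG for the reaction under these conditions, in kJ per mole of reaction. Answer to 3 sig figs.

The standard cell potential is +0.926 − (+0.765) = +0.161 V, with n = 2 electrons in the balanced equation.
Q = [Fe^3+(aq)]^2 / ([Pd^2+(aq)]·[Fe^2+(aq)]^2) = 1.36×10^−5, so log Q = −4.867 and E = +0.161 − (0.0562/2)(−4.867) = +0.2978 V.
Then ΔG = −nFE = −2 × 96500 × +0.2978 J/mol = −57.5 kJ/mol.

−57.5 kJ/mol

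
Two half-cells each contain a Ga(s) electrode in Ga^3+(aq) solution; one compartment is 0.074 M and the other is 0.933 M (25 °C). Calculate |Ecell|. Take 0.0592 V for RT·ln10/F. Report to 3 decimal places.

For a concentration cell E°cell = 0, since both electrodes use the same couple.
The compartment with the higher Ga^3+(aq) concentration (0.933 M) acts as the cathode; ions are reduced there and produced at the dilute (0.074 M) anode.
With n = 3, Ecell = −(0.0592/3)·log([dilute]/[conc]) = −(0.0592/3)·log(0.074/0.933) = +0.022 V.

0.022 V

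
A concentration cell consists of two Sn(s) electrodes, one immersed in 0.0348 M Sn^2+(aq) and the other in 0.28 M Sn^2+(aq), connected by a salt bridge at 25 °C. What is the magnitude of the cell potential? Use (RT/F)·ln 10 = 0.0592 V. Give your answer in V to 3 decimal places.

0.027 V

For a concentration cell E°cell = 0, since both electrodes use the same couple.
The compartment with the higher Sn^2+(aq) concentration (0.28 M) acts as the cathode; ions are reduced there and produced at the dilute (0.0348 M) anode.
With n = 2, Ecell = −(0.0592/2)·log([dilute]/[conc]) = −(0.0592/2)·log(0.0348/0.28) = +0.027 V.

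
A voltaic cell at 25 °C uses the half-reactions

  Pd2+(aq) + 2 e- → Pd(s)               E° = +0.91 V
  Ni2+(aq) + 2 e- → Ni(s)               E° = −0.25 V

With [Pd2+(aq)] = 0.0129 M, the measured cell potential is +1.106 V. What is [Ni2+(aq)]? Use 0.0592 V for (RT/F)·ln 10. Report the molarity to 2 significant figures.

0.86 M

The Pd²⁺/Pd couple has the larger reduction potential, so it is the cathode: E°cell = +0.91 − (−0.25) = +1.16 V and n = 2.
From the Nernst equation, log Q = n(E° − E)/0.0592 = 2·(+1.16 − (+1.106))/0.0592 = 1.824.
Balancing electrons gives Pd2+(aq) + Ni(s) → Pd(s) + Ni2+(aq); thus Q = [Ni2+(aq)] / [Pd2+(aq)].
Solving for the unknown gives log [Ni2+(aq)] = −0.065, so [Ni2+(aq)] ≈ 0.86 M.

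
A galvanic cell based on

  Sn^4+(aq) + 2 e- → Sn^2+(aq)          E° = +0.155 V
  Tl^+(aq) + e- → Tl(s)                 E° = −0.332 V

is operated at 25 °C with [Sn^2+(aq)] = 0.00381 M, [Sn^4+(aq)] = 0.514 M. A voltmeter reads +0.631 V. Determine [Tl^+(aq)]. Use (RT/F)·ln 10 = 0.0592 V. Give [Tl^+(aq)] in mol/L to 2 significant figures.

The Sn⁴⁺/Sn²⁺ couple has the larger reduction potential, so it is the cathode: E°cell = +0.155 − (−0.332) = +0.487 V and n = 2.
From the Nernst equation, log Q = n(E° − E)/0.0592 = 2·(+0.487 − (+0.631))/0.0592 = −4.865.
For Sn^4+(aq) + 2 Tl(s) → Sn^2+(aq) + 2 Tl^+(aq), the reaction quotient is Q = ([Sn^2+(aq)]·[Tl^+(aq)]^2) / [Sn^4+(aq)].
Isolating [Tl^+(aq)] in Q = 10^{−4.865} yields log [Tl^+(aq)] = −1.367, i.e. 0.043 M.

0.043 M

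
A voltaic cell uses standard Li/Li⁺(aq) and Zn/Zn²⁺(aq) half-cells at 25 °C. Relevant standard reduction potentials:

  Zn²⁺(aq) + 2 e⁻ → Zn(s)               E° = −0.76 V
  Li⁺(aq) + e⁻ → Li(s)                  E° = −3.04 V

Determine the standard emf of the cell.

+2.28 V

The Zn²⁺/Zn couple has the higher E°, so Zn ion is reduced (cathode) and Li is oxidized (anode).
E°cell = E°(cathode) − E°(anode) = −0.76 − (−3.04) = +2.28 V.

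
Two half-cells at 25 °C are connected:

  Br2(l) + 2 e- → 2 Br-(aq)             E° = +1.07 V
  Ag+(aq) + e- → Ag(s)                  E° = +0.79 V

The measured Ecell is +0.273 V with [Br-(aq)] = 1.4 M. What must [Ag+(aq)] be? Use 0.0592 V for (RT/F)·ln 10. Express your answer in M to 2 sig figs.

0.94 M

Br₂/Br⁻ is the cathode (higher E°); E°cell = +1.07 − (+0.79) = +0.28 V with n = 2.
Rearranging E = E° − (0.0592/n)·log Q gives log Q = 2(+0.28 − (+0.273))/0.0592 = 0.236.
Balancing electrons gives Br2(l) + 2 Ag(s) → 2 Br-(aq) + 2 Ag+(aq); thus Q = [Br-(aq)]^2·[Ag+(aq)]^2.
Solving for the unknown gives log [Ag+(aq)] = −0.028, so [Ag+(aq)] ≈ 0.94 M.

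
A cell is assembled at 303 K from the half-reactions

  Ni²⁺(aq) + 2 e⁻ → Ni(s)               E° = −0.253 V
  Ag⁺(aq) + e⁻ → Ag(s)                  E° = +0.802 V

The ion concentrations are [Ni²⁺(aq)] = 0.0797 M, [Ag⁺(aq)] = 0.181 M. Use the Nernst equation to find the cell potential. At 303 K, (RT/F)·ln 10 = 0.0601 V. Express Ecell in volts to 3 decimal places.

+1.043 V

Ag⁺/Ag is reduced (cathode, E° = +0.802 V) and Ni²⁺/Ni is oxidized (anode).
E°cell = +0.802 − (−0.253) = +1.055 V, with n = 2 electrons transferred.
Balancing gives 2 Ag⁺(aq) + Ni(s) → 2 Ag(s) + Ni²⁺(aq); hence Q = [Ni²⁺(aq)] / [Ag⁺(aq)]^2 = 2.43 (log Q = 0.386).
E = E° − (0.0601/n)·log Q = +1.055 − (0.0601/2)(0.386) = +1.043 V.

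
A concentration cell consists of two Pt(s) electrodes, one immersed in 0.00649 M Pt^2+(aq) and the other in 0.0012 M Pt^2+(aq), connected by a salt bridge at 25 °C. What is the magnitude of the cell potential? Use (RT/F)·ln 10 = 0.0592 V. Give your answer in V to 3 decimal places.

For a concentration cell E°cell = 0, since both electrodes use the same couple.
The compartment with the higher Pt^2+(aq) concentration (0.00649 M) acts as the cathode; ions are reduced there and produced at the dilute (0.0012 M) anode.
With n = 2, Ecell = −(0.0592/2)·log([dilute]/[conc]) = −(0.0592/2)·log(0.0012/0.00649) = +0.022 V.

0.022 V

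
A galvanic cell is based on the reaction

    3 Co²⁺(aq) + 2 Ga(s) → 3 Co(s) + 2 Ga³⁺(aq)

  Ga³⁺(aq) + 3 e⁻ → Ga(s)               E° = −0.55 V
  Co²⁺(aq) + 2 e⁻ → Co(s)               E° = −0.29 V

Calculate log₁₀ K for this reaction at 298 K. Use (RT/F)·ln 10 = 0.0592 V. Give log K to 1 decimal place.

log K = 26.4

The Co²⁺/Co couple is reduced (cathode); E°cell = −0.29 − (−0.55) = +0.26 V with n = 6.
At equilibrium E = 0, so log K = nE°cell / 0.0592 = (6)(+0.26) / 0.0592 = 26.4.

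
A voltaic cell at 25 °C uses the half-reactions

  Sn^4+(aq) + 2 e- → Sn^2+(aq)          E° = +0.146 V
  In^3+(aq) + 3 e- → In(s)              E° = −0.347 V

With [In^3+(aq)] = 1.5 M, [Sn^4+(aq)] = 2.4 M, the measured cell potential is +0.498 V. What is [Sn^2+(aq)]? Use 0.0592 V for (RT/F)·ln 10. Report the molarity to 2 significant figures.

1.2 M

The Sn⁴⁺/Sn²⁺ couple has the larger reduction potential, so it is the cathode: E°cell = +0.146 − (−0.347) = +0.493 V and n = 6.
Since E = E° − (0.0592/n)·log Q, log Q = n(E° − E)/0.0592 = −0.507.
For 3 Sn^4+(aq) + 2 In(s) → 3 Sn^2+(aq) + 2 In^3+(aq), the reaction quotient is Q = ([Sn^2+(aq)]^3·[In^3+(aq)]^2) / [Sn^4+(aq)]^3.
Substituting the known concentrations and solving, log [Sn^2+(aq)] = 0.094 and [Sn^2+(aq)] = 1.2 M.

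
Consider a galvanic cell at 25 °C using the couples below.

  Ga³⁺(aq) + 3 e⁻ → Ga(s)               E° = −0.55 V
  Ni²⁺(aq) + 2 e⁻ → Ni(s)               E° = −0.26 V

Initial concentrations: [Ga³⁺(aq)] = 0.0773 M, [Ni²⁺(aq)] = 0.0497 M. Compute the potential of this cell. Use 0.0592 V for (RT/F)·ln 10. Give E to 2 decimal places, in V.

Ni²⁺/Ni is reduced (cathode, E° = −0.26 V) and Ga³⁺/Ga is oxidized (anode).
E°cell = E°cat − E°an = −0.26 − (−0.55) = +0.29 V; n = 6.
For the overall reaction 3 Ni²⁺(aq) + 2 Ga(s) → 3 Ni(s) + 2 Ga³⁺(aq), Q = [Ga³⁺(aq)]^2 / [Ni²⁺(aq)]^3 = 48.7, giving log Q = 1.687.
By the Nernst equation, E = +0.29 − (0.0592/6)·(1.687) = +0.27 V.

+0.27 V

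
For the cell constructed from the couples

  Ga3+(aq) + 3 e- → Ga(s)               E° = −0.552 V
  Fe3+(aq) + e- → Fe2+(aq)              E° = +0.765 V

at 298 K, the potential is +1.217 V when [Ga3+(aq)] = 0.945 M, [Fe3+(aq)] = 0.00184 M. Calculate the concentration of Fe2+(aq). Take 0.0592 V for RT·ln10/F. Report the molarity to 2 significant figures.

The Fe³⁺/Fe²⁺ couple has the larger reduction potential, so it is the cathode: E°cell = +0.765 − (−0.552) = +1.317 V and n = 3.
Rearranging E = E° − (0.0592/n)·log Q gives log Q = 3(+1.317 − (+1.217))/0.0592 = 5.068.
The balanced reaction is 3 Fe3+(aq) + Ga(s) → 3 Fe2+(aq) + Ga3+(aq), so Q = ([Fe2+(aq)]^3·[Ga3+(aq)]) / [Fe3+(aq)]^3.
Solving for the unknown gives log [Fe2+(aq)] = −1.038, so [Fe2+(aq)] ≈ 0.092 M.

0.092 M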